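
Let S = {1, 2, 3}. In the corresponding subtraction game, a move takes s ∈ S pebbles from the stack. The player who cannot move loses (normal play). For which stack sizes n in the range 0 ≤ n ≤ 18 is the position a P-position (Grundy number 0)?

0, 4, 8, 12, 16

n :  0  1  2  3  4  5  6  7  8  9 10 11 12 13 14 15 16 17 18
G :  0  1  2  3  0  1  2  3  0  1  2  3  0  1  2  3  0  1  2
P-positions are exactly the n with G(n) = 0.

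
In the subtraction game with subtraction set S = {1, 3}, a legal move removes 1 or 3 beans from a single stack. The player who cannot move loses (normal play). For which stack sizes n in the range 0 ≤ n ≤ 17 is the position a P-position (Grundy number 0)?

n :  0  1  2  3  4  5  6  7  8  9 10 11 12 13 14 15 16 17
G :  0  1  0  1  0  1  0  1  0  1  0  1  0  1  0  1  0  1
P-positions are exactly the n with G(n) = 0.

0, 2, 4, 6, 8, 10, 12, 14, 16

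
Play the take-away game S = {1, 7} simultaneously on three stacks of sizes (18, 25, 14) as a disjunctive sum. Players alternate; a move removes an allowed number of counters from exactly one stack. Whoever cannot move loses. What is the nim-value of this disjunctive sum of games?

All stacks use S = {1, 7}:
n :  0  1  2  3  4  5  6  7  8  9 10 11 12 13 14 15 16 17 18 19 20 21 22 23 24 25
G :  0  1  0  1  0  1  0  1  0  1  0  1  0  1  0  1  0  1  0  1  0  1  0  1  0  1
Stack A: G(18) = 0.
Stack B: G(25) = 1.
Stack C: G(14) = 0.
Combined Grundy value = 0 ⊕ 1 ⊕ 0 = 1.

1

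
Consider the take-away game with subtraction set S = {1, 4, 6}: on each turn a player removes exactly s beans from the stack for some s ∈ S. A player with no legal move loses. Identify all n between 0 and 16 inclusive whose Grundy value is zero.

0, 2, 5, 7, 10, 12, 15

G(0) = 0
G(1) = mex{0} = 1
G(2) = mex{1} = 0
G(3) = mex{0} = 1
G(4) = mex{1,0} = 2
G(5) = mex{2,1} = 0
G(6) = mex{0,0,0} = 1
G(7) = mex{1,1,1} = 0
G(8) = mex{0,2,0} = 1
G(9) = mex{1,0,1} = 2
G(10) = mex{2,1,2} = 0
G(11) = mex{0,0,0} = 1
G(12) = mex{1,1,1} = 0
G(13) = mex{0,2,0} = 1
G(14) = mex{1,0,1} = 2
G(15) = mex{2,1,2} = 0
G(16) = mex{0,0,0} = 1
P-positions are exactly the n with G(n) = 0.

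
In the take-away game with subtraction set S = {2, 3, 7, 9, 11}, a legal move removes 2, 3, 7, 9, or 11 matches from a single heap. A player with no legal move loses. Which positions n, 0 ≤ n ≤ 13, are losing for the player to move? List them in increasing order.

0, 1, 5, 6

n :  0  1  2  3  4  5  6  7  8  9 10 11 12 13
G :  0  0  1  1  2  0  0  1  1  2  2  3  3  4
P-positions are exactly the n with G(n) = 0.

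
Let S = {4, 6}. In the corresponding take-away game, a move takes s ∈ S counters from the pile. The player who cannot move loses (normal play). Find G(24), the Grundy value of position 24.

1

G(0) = 0
G(1) = mex{} = 0
G(2) = mex{} = 0
G(3) = mex{} = 0
G(4) = mex{0} = 1
G(5) = mex{0} = 1
G(6) = mex{0,0} = 1
G(7) = mex{0,0} = 1
G(8) = mex{1,0} = 2
G(9) = mex{1,0} = 2
G(10) = mex{1,1} = 0
G(11) = mex{1,1} = 0
G(12) = mex{2,1} = 0
G(13) = mex{2,1} = 0
G(14) = mex{0,2} = 1
G(15) = mex{0,2} = 1
G(16) = mex{0,0} = 1
G(17) = mex{0,0} = 1
G(18) = mex{1,0} = 2
G(19) = mex{1,0} = 2
G(20) = mex{1,1} = 0
G(21) = mex{1,1} = 0
G(22) = mex{2,1} = 0
G(23) = mex{2,1} = 0
G(24) = mex{0,2} = 1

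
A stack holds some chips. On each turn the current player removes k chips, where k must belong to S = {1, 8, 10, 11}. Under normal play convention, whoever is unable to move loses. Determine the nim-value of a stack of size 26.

1

n :  0  1  2  3  4  5  6  7  8  9 10 11 12 13 14 15 16 17 18 19 20 21 22 23 24 25 26
G :  0  1  0  1  0  1  0  1  2  0  1  2  3  2  3  2  3  2  0  1  2  0  1  0  1  0  1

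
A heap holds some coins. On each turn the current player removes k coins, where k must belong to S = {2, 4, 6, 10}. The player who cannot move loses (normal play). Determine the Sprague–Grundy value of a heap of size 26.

1

G(0) = 0
G(1) = mex{} = 0
G(2) = mex{0} = 1
G(3) = mex{0} = 1
G(4) = mex{1,0} = 2
G(5) = mex{1,0} = 2
G(6) = mex{2,1,0} = 3
G(7) = mex{2,1,0} = 3
G(8) = mex{3,2,1} = 0
G(9) = mex{3,2,1} = 0
G(10) = mex{0,3,2,0} = 1
G(11) = mex{0,3,2,0} = 1
G(12) = mex{1,0,3,1} = 2
G(13) = mex{1,0,3,1} = 2
G(14) = mex{2,1,0,2} = 3
G(15) = mex{2,1,0,2} = 3
G(16) = mex{3,2,1,3} = 0
G(17) = mex{3,2,1,3} = 0
G(18) = mex{0,3,2,0} = 1
G(19) = mex{0,3,2,0} = 1
G(20) = mex{1,0,3,1} = 2
G(21) = mex{1,0,3,1} = 2
G(22) = mex{2,1,0,2} = 3
G(23) = mex{2,1,0,2} = 3
G(24) = mex{3,2,1,3} = 0
G(25) = mex{3,2,1,3} = 0
G(26) = mex{0,3,2,0} = 1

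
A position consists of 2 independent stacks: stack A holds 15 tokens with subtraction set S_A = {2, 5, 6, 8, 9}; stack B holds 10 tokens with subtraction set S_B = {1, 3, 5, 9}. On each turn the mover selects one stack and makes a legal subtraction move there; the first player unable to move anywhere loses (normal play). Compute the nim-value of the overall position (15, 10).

0

Stack A, S = {2, 5, 6, 8, 9}:
n :  0  1  2  3  4  5  6  7  8  9 10 11 12 13 14 15
G :  0  0  1  1  0  2  1  3  2  2  3  0  2  1  0  0
G_A(15) = 0.
Stack B, S = {1, 3, 5, 9}:
n :  0  1  2  3  4  5  6  7  8  9 10
G :  0  1  0  1  0  1  0  1  0  1  0
G_B(10) = 0.
Combined Grundy value = 0 ⊕ 0 = 0.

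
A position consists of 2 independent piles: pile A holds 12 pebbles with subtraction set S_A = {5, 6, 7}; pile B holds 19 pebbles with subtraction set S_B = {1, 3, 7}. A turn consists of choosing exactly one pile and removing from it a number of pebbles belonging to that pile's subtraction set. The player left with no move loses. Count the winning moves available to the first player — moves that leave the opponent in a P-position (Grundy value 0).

Pile A, S = {5, 6, 7}:
G(0) = 0
G(1) = mex{} = 0
G(2) = mex{} = 0
G(3) = mex{} = 0
G(4) = mex{} = 0
G(5) = mex{0} = 1
G(6) = mex{0,0} = 1
G(7) = mex{0,0,0} = 1
G(8) = mex{0,0,0} = 1
G(9) = mex{0,0,0} = 1
G(10) = mex{1,0,0} = 2
G(11) = mex{1,1,0} = 2
G(12) = mex{1,1,1} = 0
G_A(12) = 0.
Pile B, S = {1, 3, 7}:
n :  0  1  2  3  4  5  6  7  8  9 10 11 12 13 14 15 16 17 18 19
G :  0  1  0  1  0  1  0  1  0  1  0  1  0  1  0  1  0  1  0  1
G_B(19) = 1.
Combined Grundy value = 0 ⊕ 1 = 1.
A winning move leaves total XOR = 0, i.e. changes one component's Grundy value g to g ⊕ X where X is the current total.
Pile A: need g' = 0⊕1 = 1. Options: 12−5→G=1, 12−6→G=1, 12−7→G=1. Hits: 3.
Pile B: need g' = 1⊕1 = 0. Options: 19−1→G=0, 19−3→G=0, 19−7→G=0. Hits: 3.

6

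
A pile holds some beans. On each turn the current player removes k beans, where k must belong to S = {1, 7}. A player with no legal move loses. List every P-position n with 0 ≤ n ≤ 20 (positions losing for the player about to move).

n :  0  1  2  3  4  5  6  7  8  9 10 11 12 13 14 15 16 17 18 19 20
G :  0  1  0  1  0  1  0  1  0  1  0  1  0  1  0  1  0  1  0  1  0
P-positions are exactly the n with G(n) = 0.

0, 2, 4, 6, 8, 10, 12, 14, 16, 18, 20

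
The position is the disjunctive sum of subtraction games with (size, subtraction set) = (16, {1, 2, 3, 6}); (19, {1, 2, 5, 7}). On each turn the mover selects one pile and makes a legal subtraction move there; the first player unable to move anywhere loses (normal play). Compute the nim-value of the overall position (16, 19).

Pile A, S = {1, 2, 3, 6}:
n :  0  1  2  3  4  5  6  7  8  9 10 11 12 13 14 15 16
G :  0  1  2  3  0  1  2  3  0  1  2  3  0  1  2  3  0
G_A(16) = 0.
Pile B, S = {1, 2, 5, 7}:
n :  0  1  2  3  4  5  6  7  8  9 10 11 12 13 14 15 16 17 18 19
G :  0  1  2  0  1  2  0  1  2  0  1  2  0  1  2  0  1  2  0  1
G_B(19) = 1.
Combined Grundy value = 0 ⊕ 1 = 1.

1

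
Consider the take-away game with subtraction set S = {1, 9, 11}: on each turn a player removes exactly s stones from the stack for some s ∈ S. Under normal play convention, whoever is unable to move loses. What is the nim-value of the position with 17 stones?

G(0) = 0
G(1) = mex{0} = 1
G(2) = mex{1} = 0
G(3) = mex{0} = 1
G(4) = mex{1} = 0
G(5) = mex{0} = 1
G(6) = mex{1} = 0
G(7) = mex{0} = 1
G(8) = mex{1} = 0
G(9) = mex{0,0} = 1
G(10) = mex{1,1} = 0
G(11) = mex{0,0,0} = 1
G(12) = mex{1,1,1} = 0
G(13) = mex{0,0,0} = 1
G(14) = mex{1,1,1} = 0
G(15) = mex{0,0,0} = 1
G(16) = mex{1,1,1} = 0
G(17) = mex{0,0,0} = 1

1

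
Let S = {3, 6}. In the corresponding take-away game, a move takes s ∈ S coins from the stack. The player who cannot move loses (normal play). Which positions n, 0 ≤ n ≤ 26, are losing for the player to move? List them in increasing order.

0, 1, 2, 9, 10, 11, 18, 19, 20

G(0) = 0
G(1) = mex{} = 0
G(2) = mex{} = 0
G(3) = mex{0} = 1
G(4) = mex{0} = 1
G(5) = mex{0} = 1
G(6) = mex{1,0} = 2
G(7) = mex{1,0} = 2
G(8) = mex{1,0} = 2
G(9) = mex{2,1} = 0
G(10) = mex{2,1} = 0
G(11) = mex{2,1} = 0
G(12) = mex{0,2} = 1
G(13) = mex{0,2} = 1
G(14) = mex{0,2} = 1
G(15) = mex{1,0} = 2
G(16) = mex{1,0} = 2
G(17) = mex{1,0} = 2
G(18) = mex{2,1} = 0
G(19) = mex{2,1} = 0
G(20) = mex{2,1} = 0
G(21) = mex{0,2} = 1
G(22) = mex{0,2} = 1
G(23) = mex{0,2} = 1
G(24) = mex{1,0} = 2
G(25) = mex{1,0} = 2
G(26) = mex{1,0} = 2
P-positions are exactly the n with G(n) = 0.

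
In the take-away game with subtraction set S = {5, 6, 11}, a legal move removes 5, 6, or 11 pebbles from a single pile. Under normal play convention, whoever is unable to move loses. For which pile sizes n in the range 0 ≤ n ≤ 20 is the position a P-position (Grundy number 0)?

0, 1, 2, 3, 4, 16, 17, 18, 19, 20

n :  0  1  2  3  4  5  6  7  8  9 10 11 12 13 14 15 16 17 18 19 20
G :  0  0  0  0  0  1  1  1  1  1  2  2  2  2  2  3  0  0  0  0  0
P-positions are exactly the n with G(n) = 0.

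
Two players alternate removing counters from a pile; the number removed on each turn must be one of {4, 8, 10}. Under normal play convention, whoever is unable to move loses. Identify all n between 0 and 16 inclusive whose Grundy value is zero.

0, 1, 2, 3, 14, 15, 16

G(0) = 0
G(1) = mex{} = 0
G(2) = mex{} = 0
G(3) = mex{} = 0
G(4) = mex{0} = 1
G(5) = mex{0} = 1
G(6) = mex{0} = 1
G(7) = mex{0} = 1
G(8) = mex{1,0} = 2
G(9) = mex{1,0} = 2
G(10) = mex{1,0,0} = 2
G(11) = mex{1,0,0} = 2
G(12) = mex{2,1,0} = 3
G(13) = mex{2,1,0} = 3
G(14) = mex{2,1,1} = 0
G(15) = mex{2,1,1} = 0
G(16) = mex{3,2,1} = 0
P-positions are exactly the n with G(n) = 0.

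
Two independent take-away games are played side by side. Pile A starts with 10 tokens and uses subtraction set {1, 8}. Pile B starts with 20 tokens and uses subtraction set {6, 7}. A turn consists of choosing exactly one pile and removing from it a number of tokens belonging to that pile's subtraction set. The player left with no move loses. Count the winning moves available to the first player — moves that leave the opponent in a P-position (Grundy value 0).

0

Pile A, S = {1, 8}:
n :  0  1  2  3  4  5  6  7  8  9 10
G :  0  1  0  1  0  1  0  1  2  0  1
G_A(10) = 1.
Pile B, S = {6, 7}:
G(0) = 0
G(1) = mex{} = 0
G(2) = mex{} = 0
G(3) = mex{} = 0
G(4) = mex{} = 0
G(5) = mex{} = 0
G(6) = mex{0} = 1
G(7) = mex{0,0} = 1
G(8) = mex{0,0} = 1
G(9) = mex{0,0} = 1
G(10) = mex{0,0} = 1
G(11) = mex{0,0} = 1
G(12) = mex{1,0} = 2
G(13) = mex{1,1} = 0
G(14) = mex{1,1} = 0
G(15) = mex{1,1} = 0
G(16) = mex{1,1} = 0
G(17) = mex{1,1} = 0
G(18) = mex{2,1} = 0
G(19) = mex{0,2} = 1
G(20) = mex{0,0} = 1
G_B(20) = 1.
Combined Grundy value = 1 ⊕ 1 = 0.
A winning move leaves total XOR = 0, i.e. changes one component's Grundy value g to g ⊕ X where X is the current total.
Pile A: target g' = 1⊕0 = 1, but every legal move changes the Grundy value (mex property), so 0 moves.
Pile B: target g' = 1⊕0 = 1, but every legal move changes the Grundy value (mex property), so 0 moves.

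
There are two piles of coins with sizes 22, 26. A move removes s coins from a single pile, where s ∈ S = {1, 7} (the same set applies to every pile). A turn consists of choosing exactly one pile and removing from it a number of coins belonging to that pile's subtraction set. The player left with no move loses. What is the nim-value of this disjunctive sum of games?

0

All piles use S = {1, 7}:
n :  0  1  2  3  4  5  6  7  8  9 10 11 12 13 14 15 16 17 18 19 20 21 22 23 24 25 26
G :  0  1  0  1  0  1  0  1  0  1  0  1  0  1  0  1  0  1  0  1  0  1  0  1  0  1  0
Pile A: G(22) = 0.
Pile B: G(26) = 0.
Combined Grundy value = 0 ⊕ 0 = 0.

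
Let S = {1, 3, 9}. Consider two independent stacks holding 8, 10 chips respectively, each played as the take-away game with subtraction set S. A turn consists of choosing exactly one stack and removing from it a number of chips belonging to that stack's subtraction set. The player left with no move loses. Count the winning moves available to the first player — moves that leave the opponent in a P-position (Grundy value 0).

All stacks use S = {1, 3, 9}:
n :  0  1  2  3  4  5  6  7  8  9 10
G :  0  1  0  1  0  1  0  1  0  1  0
Stack A: G(8) = 0.
Stack B: G(10) = 0.
Combined Grundy value = 0 ⊕ 0 = 0.
A winning move leaves total XOR = 0, i.e. changes one component's Grundy value g to g ⊕ X where X is the current total.
Stack A: target g' = 0⊕0 = 0, but every legal move changes the Grundy value (mex property), so 0 moves.
Stack B: target g' = 0⊕0 = 0, but every legal move changes the Grundy value (mex property), so 0 moves.

0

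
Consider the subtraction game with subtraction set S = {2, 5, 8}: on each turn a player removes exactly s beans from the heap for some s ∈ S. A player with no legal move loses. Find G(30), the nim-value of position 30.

G(0) = 0
G(1) = mex{} = 0
G(2) = mex{0} = 1
G(3) = mex{0} = 1
G(4) = mex{1} = 0
G(5) = mex{1,0} = 2
G(6) = mex{0,0} = 1
G(7) = mex{2,1} = 0
G(8) = mex{1,1,0} = 2
G(9) = mex{0,0,0} = 1
G(10) = mex{2,2,1} = 0
G(11) = mex{1,1,1} = 0
G(12) = mex{0,0,0} = 1
G(13) = mex{0,2,2} = 1
G(14) = mex{1,1,1} = 0
G(15) = mex{1,0,0} = 2
G(16) = mex{0,0,2} = 1
G(17) = mex{2,1,1} = 0
G(18) = mex{1,1,0} = 2
G(19) = mex{0,0,0} = 1
G(20) = mex{2,2,1} = 0
G(21) = mex{1,1,1} = 0
G(22) = mex{0,0,0} = 1
G(23) = mex{0,2,2} = 1
G(24) = mex{1,1,1} = 0
G(25) = mex{1,0,0} = 2
G(26) = mex{0,0,2} = 1
G(27) = mex{2,1,1} = 0
G(28) = mex{1,1,0} = 2
G(29) = mex{0,0,0} = 1
G(30) = mex{2,2,1} = 0

0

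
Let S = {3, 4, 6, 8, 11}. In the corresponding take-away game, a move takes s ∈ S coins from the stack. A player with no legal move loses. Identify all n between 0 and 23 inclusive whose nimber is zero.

0, 1, 2, 14, 15, 16

G(0) = 0
G(1) = mex{} = 0
G(2) = mex{} = 0
G(3) = mex{0} = 1
G(4) = mex{0,0} = 1
G(5) = mex{0,0} = 1
G(6) = mex{1,0,0} = 2
G(7) = mex{1,1,0} = 2
G(8) = mex{1,1,0,0} = 2
G(9) = mex{2,1,1,0} = 3
G(10) = mex{2,2,1,0} = 3
G(11) = mex{2,2,1,1,0} = 3
G(12) = mex{3,2,2,1,0} = 4
G(13) = mex{3,3,2,1,0} = 4
G(14) = mex{3,3,2,2,1} = 0
G(15) = mex{4,3,3,2,1} = 0
G(16) = mex{4,4,3,2,1} = 0
G(17) = mex{0,4,3,3,2} = 1
G(18) = mex{0,0,4,3,2} = 1
G(19) = mex{0,0,4,3,2} = 1
G(20) = mex{1,0,0,4,3} = 2
G(21) = mex{1,1,0,4,3} = 2
G(22) = mex{1,1,0,0,3} = 2
G(23) = mex{2,1,1,0,4} = 3
P-positions are exactly the n with G(n) = 0.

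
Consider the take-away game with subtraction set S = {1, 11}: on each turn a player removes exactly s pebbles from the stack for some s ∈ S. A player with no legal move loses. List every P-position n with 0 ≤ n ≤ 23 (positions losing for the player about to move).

G(0) = 0
G(1) = mex{0} = 1
G(2) = mex{1} = 0
G(3) = mex{0} = 1
G(4) = mex{1} = 0
G(5) = mex{0} = 1
G(6) = mex{1} = 0
G(7) = mex{0} = 1
G(8) = mex{1} = 0
G(9) = mex{0} = 1
G(10) = mex{1} = 0
G(11) = mex{0,0} = 1
G(12) = mex{1,1} = 0
G(13) = mex{0,0} = 1
G(14) = mex{1,1} = 0
G(15) = mex{0,0} = 1
G(16) = mex{1,1} = 0
G(17) = mex{0,0} = 1
G(18) = mex{1,1} = 0
G(19) = mex{0,0} = 1
G(20) = mex{1,1} = 0
G(21) = mex{0,0} = 1
G(22) = mex{1,1} = 0
G(23) = mex{0,0} = 1
P-positions are exactly the n with G(n) = 0.

0, 2, 4, 6, 8, 10, 12, 14, 16, 18, 20, 22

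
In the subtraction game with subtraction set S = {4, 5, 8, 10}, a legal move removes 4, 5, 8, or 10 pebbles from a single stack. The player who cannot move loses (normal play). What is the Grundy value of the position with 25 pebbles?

2

G(0) = 0
G(1) = mex{} = 0
G(2) = mex{} = 0
G(3) = mex{} = 0
G(4) = mex{0} = 1
G(5) = mex{0,0} = 1
G(6) = mex{0,0} = 1
G(7) = mex{0,0} = 1
G(8) = mex{1,0,0} = 2
G(9) = mex{1,1,0} = 2
G(10) = mex{1,1,0,0} = 2
G(11) = mex{1,1,0,0} = 2
G(12) = mex{2,1,1,0} = 3
G(13) = mex{2,2,1,0} = 3
G(14) = mex{2,2,1,1} = 0
G(15) = mex{2,2,1,1} = 0
G(16) = mex{3,2,2,1} = 0
G(17) = mex{3,3,2,1} = 0
G(18) = mex{0,3,2,2} = 1
G(19) = mex{0,0,2,2} = 1
G(20) = mex{0,0,3,2} = 1
G(21) = mex{0,0,3,2} = 1
G(22) = mex{1,0,0,3} = 2
G(23) = mex{1,1,0,3} = 2
G(24) = mex{1,1,0,0} = 2
G(25) = mex{1,1,0,0} = 2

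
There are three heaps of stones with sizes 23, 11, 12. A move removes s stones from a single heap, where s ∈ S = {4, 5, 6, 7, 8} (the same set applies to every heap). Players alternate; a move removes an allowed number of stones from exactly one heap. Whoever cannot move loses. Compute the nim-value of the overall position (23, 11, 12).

All heaps use S = {4, 5, 6, 7, 8}:
G(0) = 0
G(1) = mex{} = 0
G(2) = mex{} = 0
G(3) = mex{} = 0
G(4) = mex{0} = 1
G(5) = mex{0,0} = 1
G(6) = mex{0,0,0} = 1
G(7) = mex{0,0,0,0} = 1
G(8) = mex{1,0,0,0,0} = 2
G(9) = mex{1,1,0,0,0} = 2
G(10) = mex{1,1,1,0,0} = 2
G(11) = mex{1,1,1,1,0} = 2
G(12) = mex{2,1,1,1,1} = 0
G(13) = mex{2,2,1,1,1} = 0
G(14) = mex{2,2,2,1,1} = 0
G(15) = mex{2,2,2,2,1} = 0
G(16) = mex{0,2,2,2,2} = 1
G(17) = mex{0,0,2,2,2} = 1
G(18) = mex{0,0,0,2,2} = 1
G(19) = mex{0,0,0,0,2} = 1
G(20) = mex{1,0,0,0,0} = 2
G(21) = mex{1,1,0,0,0} = 2
G(22) = mex{1,1,1,0,0} = 2
G(23) = mex{1,1,1,1,0} = 2
Heap A: G(23) = 2.
Heap B: G(11) = 2.
Heap C: G(12) = 0.
Combined Grundy value = 2 ⊕ 2 ⊕ 0 = 0.

0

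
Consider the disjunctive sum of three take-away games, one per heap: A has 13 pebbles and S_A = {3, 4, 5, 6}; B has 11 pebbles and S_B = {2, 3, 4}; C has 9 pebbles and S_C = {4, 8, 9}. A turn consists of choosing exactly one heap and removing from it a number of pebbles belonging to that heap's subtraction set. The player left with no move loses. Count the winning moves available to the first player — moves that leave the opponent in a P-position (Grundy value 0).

Heap A, S = {3, 4, 5, 6}:
n :  0  1  2  3  4  5  6  7  8  9 10 11 12 13
G :  0  0  0  1  1  1  2  2  2  0  0  0  1  1
G_A(13) = 1.
Heap B, S = {2, 3, 4}:
G(0) = 0
G(1) = mex{} = 0
G(2) = mex{0} = 1
G(3) = mex{0,0} = 1
G(4) = mex{1,0,0} = 2
G(5) = mex{1,1,0} = 2
G(6) = mex{2,1,1} = 0
G(7) = mex{2,2,1} = 0
G(8) = mex{0,2,2} = 1
G(9) = mex{0,0,2} = 1
G(10) = mex{1,0,0} = 2
G(11) = mex{1,1,0} = 2
G_B(11) = 2.
Heap C, S = {4, 8, 9}:
G(0) = 0
G(1) = mex{} = 0
G(2) = mex{} = 0
G(3) = mex{} = 0
G(4) = mex{0} = 1
G(5) = mex{0} = 1
G(6) = mex{0} = 1
G(7) = mex{0} = 1
G(8) = mex{1,0} = 2
G(9) = mex{1,0,0} = 2
G_C(9) = 2.
Combined Grundy value = 1 ⊕ 2 ⊕ 2 = 1.
A winning move leaves total XOR = 0, i.e. changes one component's Grundy value g to g ⊕ X where X is the current total.
Heap A: need g' = 1⊕1 = 0. Options: 13−3→G=0, 13−4→G=0, 13−5→G=2, 13−6→G=2. Hits: 2.
Heap B: need g' = 2⊕1 = 3. Options: 11−2→G=1, 11−3→G=1, 11−4→G=0. Hits: 0.
Heap C: need g' = 2⊕1 = 3. Options: 9−4→G=1, 9−8→G=0, 9−9→G=0. Hits: 0.

2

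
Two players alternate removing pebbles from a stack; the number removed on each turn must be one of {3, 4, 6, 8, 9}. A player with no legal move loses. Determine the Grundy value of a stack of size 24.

0

G(0) = 0
G(1) = mex{} = 0
G(2) = mex{} = 0
G(3) = mex{0} = 1
G(4) = mex{0,0} = 1
G(5) = mex{0,0} = 1
G(6) = mex{1,0,0} = 2
G(7) = mex{1,1,0} = 2
G(8) = mex{1,1,0,0} = 2
G(9) = mex{2,1,1,0,0} = 3
G(10) = mex{2,2,1,0,0} = 3
G(11) = mex{2,2,1,1,0} = 3
G(12) = mex{3,2,2,1,1} = 0
G(13) = mex{3,3,2,1,1} = 0
G(14) = mex{3,3,2,2,1} = 0
G(15) = mex{0,3,3,2,2} = 1
G(16) = mex{0,0,3,2,2} = 1
G(17) = mex{0,0,3,3,2} = 1
G(18) = mex{1,0,0,3,3} = 2
G(19) = mex{1,1,0,3,3} = 2
G(20) = mex{1,1,0,0,3} = 2
G(21) = mex{2,1,1,0,0} = 3
G(22) = mex{2,2,1,0,0} = 3
G(23) = mex{2,2,1,1,0} = 3
G(24) = mex{3,2,2,1,1} = 0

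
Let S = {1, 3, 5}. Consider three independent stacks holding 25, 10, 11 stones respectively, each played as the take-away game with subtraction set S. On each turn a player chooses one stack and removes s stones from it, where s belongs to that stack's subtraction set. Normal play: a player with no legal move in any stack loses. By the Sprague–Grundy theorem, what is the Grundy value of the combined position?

All stacks use S = {1, 3, 5}:
n :  0  1  2  3  4  5  6  7  8  9 10 11 12 13 14 15 16 17 18 19 20 21 22 23 24 25
G :  0  1  0  1  0  1  0  1  0  1  0  1  0  1  0  1  0  1  0  1  0  1  0  1  0  1
Stack A: G(25) = 1.
Stack B: G(10) = 0.
Stack C: G(11) = 1.
Combined Grundy value = 1 ⊕ 0 ⊕ 1 = 0.

0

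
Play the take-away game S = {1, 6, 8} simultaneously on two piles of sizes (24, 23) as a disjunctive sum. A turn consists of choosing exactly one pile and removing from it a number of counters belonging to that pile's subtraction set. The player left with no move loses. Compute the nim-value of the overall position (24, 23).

All piles use S = {1, 6, 8}:
n :  0  1  2  3  4  5  6  7  8  9 10 11 12 13 14 15 16 17 18 19 20 21 22 23 24
G :  0  1  0  1  0  1  2  0  1  0  1  0  1  2  0  1  0  1  0  1  2  0  1  0  1
Pile A: G(24) = 1.
Pile B: G(23) = 0.
Combined Grundy value = 1 ⊕ 0 = 1.

1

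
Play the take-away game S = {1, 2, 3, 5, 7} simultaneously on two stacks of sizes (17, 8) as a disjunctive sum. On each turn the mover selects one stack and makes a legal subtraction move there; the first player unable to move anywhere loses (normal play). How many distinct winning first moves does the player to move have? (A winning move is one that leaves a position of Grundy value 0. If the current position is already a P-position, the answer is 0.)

All stacks use S = {1, 2, 3, 5, 7}:
G(0) = 0
G(1) = mex{0} = 1
G(2) = mex{1,0} = 2
G(3) = mex{2,1,0} = 3
G(4) = mex{3,2,1} = 0
G(5) = mex{0,3,2,0} = 1
G(6) = mex{1,0,3,1} = 2
G(7) = mex{2,1,0,2,0} = 3
G(8) = mex{3,2,1,3,1} = 0
G(9) = mex{0,3,2,0,2} = 1
G(10) = mex{1,0,3,1,3} = 2
G(11) = mex{2,1,0,2,0} = 3
G(12) = mex{3,2,1,3,1} = 0
G(13) = mex{0,3,2,0,2} = 1
G(14) = mex{1,0,3,1,3} = 2
G(15) = mex{2,1,0,2,0} = 3
G(16) = mex{3,2,1,3,1} = 0
G(17) = mex{0,3,2,0,2} = 1
Stack A: G(17) = 1.
Stack B: G(8) = 0.
Combined Grundy value = 1 ⊕ 0 = 1.
A winning move leaves total XOR = 0, i.e. changes one component's Grundy value g to g ⊕ X where X is the current total.
Stack A: need g' = 1⊕1 = 0. Options: 17−1→G=0, 17−2→G=3, 17−3→G=2, 17−5→G=0, 17−7→G=2. Hits: 2.
Stack B: need g' = 0⊕1 = 1. Options: 8−1→G=3, 8−2→G=2, 8−3→G=1, 8−5→G=3, 8−7→G=1. Hits: 2.

4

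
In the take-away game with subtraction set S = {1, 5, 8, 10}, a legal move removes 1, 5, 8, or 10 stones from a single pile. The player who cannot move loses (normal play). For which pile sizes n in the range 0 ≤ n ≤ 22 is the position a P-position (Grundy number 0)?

0, 2, 4, 6, 13, 15, 17, 19

G(0) = 0
G(1) = mex{0} = 1
G(2) = mex{1} = 0
G(3) = mex{0} = 1
G(4) = mex{1} = 0
G(5) = mex{0,0} = 1
G(6) = mex{1,1} = 0
G(7) = mex{0,0} = 1
G(8) = mex{1,1,0} = 2
G(9) = mex{2,0,1} = 3
G(10) = mex{3,1,0,0} = 2
G(11) = mex{2,0,1,1} = 3
G(12) = mex{3,1,0,0} = 2
G(13) = mex{2,2,1,1} = 0
G(14) = mex{0,3,0,0} = 1
G(15) = mex{1,2,1,1} = 0
G(16) = mex{0,3,2,0} = 1
G(17) = mex{1,2,3,1} = 0
G(18) = mex{0,0,2,2} = 1
G(19) = mex{1,1,3,3} = 0
G(20) = mex{0,0,2,2} = 1
G(21) = mex{1,1,0,3} = 2
G(22) = mex{2,0,1,2} = 3
P-positions are exactly the n with G(n) = 0.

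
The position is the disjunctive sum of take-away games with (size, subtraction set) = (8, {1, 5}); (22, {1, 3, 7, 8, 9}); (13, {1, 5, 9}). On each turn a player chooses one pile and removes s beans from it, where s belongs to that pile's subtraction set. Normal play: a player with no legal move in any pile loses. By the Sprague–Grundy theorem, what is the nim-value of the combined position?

1

Pile A, S = {1, 5}:
G(0) = 0
G(1) = mex{0} = 1
G(2) = mex{1} = 0
G(3) = mex{0} = 1
G(4) = mex{1} = 0
G(5) = mex{0,0} = 1
G(6) = mex{1,1} = 0
G(7) = mex{0,0} = 1
G(8) = mex{1,1} = 0
G_A(8) = 0.
Pile B, S = {1, 3, 7, 8, 9}:
G(0) = 0
G(1) = mex{0} = 1
G(2) = mex{1} = 0
G(3) = mex{0,0} = 1
G(4) = mex{1,1} = 0
G(5) = mex{0,0} = 1
G(6) = mex{1,1} = 0
G(7) = mex{0,0,0} = 1
G(8) = mex{1,1,1,0} = 2
G(9) = mex{2,0,0,1,0} = 3
G(10) = mex{3,1,1,0,1} = 2
G(11) = mex{2,2,0,1,0} = 3
G(12) = mex{3,3,1,0,1} = 2
G(13) = mex{2,2,0,1,0} = 3
G(14) = mex{3,3,1,0,1} = 2
G(15) = mex{2,2,2,1,0} = 3
G(16) = mex{3,3,3,2,1} = 0
G(17) = mex{0,2,2,3,2} = 1
G(18) = mex{1,3,3,2,3} = 0
G(19) = mex{0,0,2,3,2} = 1
G(20) = mex{1,1,3,2,3} = 0
G(21) = mex{0,0,2,3,2} = 1
G(22) = mex{1,1,3,2,3} = 0
G_B(22) = 0.
Pile C, S = {1, 5, 9}:
G(0) = 0
G(1) = mex{0} = 1
G(2) = mex{1} = 0
G(3) = mex{0} = 1
G(4) = mex{1} = 0
G(5) = mex{0,0} = 1
G(6) = mex{1,1} = 0
G(7) = mex{0,0} = 1
G(8) = mex{1,1} = 0
G(9) = mex{0,0,0} = 1
G(10) = mex{1,1,1} = 0
G(11) = mex{0,0,0} = 1
G(12) = mex{1,1,1} = 0
G(13) = mex{0,0,0} = 1
G_C(13) = 1.
Combined Grundy value = 0 ⊕ 0 ⊕ 1 = 1.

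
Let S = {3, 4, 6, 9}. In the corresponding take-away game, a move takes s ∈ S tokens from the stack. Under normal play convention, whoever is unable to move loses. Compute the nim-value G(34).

G(0) = 0
G(1) = mex{} = 0
G(2) = mex{} = 0
G(3) = mex{0} = 1
G(4) = mex{0,0} = 1
G(5) = mex{0,0} = 1
G(6) = mex{1,0,0} = 2
G(7) = mex{1,1,0} = 2
G(8) = mex{1,1,0} = 2
G(9) = mex{2,1,1,0} = 3
G(10) = mex{2,2,1,0} = 3
G(11) = mex{2,2,1,0} = 3
G(12) = mex{3,2,2,1} = 0
G(13) = mex{3,3,2,1} = 0
G(14) = mex{3,3,2,1} = 0
G(15) = mex{0,3,3,2} = 1
G(16) = mex{0,0,3,2} = 1
G(17) = mex{0,0,3,2} = 1
G(18) = mex{1,0,0,3} = 2
G(19) = mex{1,1,0,3} = 2
G(20) = mex{1,1,0,3} = 2
G(21) = mex{2,1,1,0} = 3
G(22) = mex{2,2,1,0} = 3
G(23) = mex{2,2,1,0} = 3
G(24) = mex{3,2,2,1} = 0
G(25) = mex{3,3,2,1} = 0
G(26) = mex{3,3,2,1} = 0
G(27) = mex{0,3,3,2} = 1
G(28) = mex{0,0,3,2} = 1
G(29) = mex{0,0,3,2} = 1
G(30) = mex{1,0,0,3} = 2
G(31) = mex{1,1,0,3} = 2
G(32) = mex{1,1,0,3} = 2
G(33) = mex{2,1,1,0} = 3
G(34) = mex{2,2,1,0} = 3

3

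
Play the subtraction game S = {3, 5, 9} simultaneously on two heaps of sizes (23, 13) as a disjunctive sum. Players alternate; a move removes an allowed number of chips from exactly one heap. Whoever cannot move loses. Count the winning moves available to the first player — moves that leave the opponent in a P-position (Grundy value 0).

1

All heaps use S = {3, 5, 9}:
G(0) = 0
G(1) = mex{} = 0
G(2) = mex{} = 0
G(3) = mex{0} = 1
G(4) = mex{0} = 1
G(5) = mex{0,0} = 1
G(6) = mex{1,0} = 2
G(7) = mex{1,0} = 2
G(8) = mex{1,1} = 0
G(9) = mex{2,1,0} = 3
G(10) = mex{2,1,0} = 3
G(11) = mex{0,2,0} = 1
G(12) = mex{3,2,1} = 0
G(13) = mex{3,0,1} = 2
G(14) = mex{1,3,1} = 0
G(15) = mex{0,3,2} = 1
G(16) = mex{2,1,2} = 0
G(17) = mex{0,0,0} = 1
G(18) = mex{1,2,3} = 0
G(19) = mex{0,0,3} = 1
G(20) = mex{1,1,1} = 0
G(21) = mex{0,0,0} = 1
G(22) = mex{1,1,2} = 0
G(23) = mex{0,0,0} = 1
Heap A: G(23) = 1.
Heap B: G(13) = 2.
Combined Grundy value = 1 ⊕ 2 = 3.
A winning move leaves total XOR = 0, i.e. changes one component's Grundy value g to g ⊕ X where X is the current total.
Heap A: need g' = 1⊕3 = 2. Options: 23−3→G=0, 23−5→G=0, 23−9→G=0. Hits: 0.
Heap B: need g' = 2⊕3 = 1. Options: 13−3→G=3, 13−5→G=0, 13−9→G=1. Hits: 1.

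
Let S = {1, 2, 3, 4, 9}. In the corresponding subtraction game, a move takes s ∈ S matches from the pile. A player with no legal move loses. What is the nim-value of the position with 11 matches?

n :  0  1  2  3  4  5  6  7  8  9 10 11
G :  0  1  2  3  4  0  1  2  3  4  0  1

1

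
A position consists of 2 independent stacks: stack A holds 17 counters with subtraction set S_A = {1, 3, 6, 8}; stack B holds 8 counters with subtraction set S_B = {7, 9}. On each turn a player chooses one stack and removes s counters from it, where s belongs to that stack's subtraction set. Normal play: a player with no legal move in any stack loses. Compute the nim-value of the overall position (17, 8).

Stack A, S = {1, 3, 6, 8}:
n :  0  1  2  3  4  5  6  7  8  9 10 11 12 13 14 15 16 17
G :  0  1  0  1  0  1  2  3  2  0  1  0  1  0  1  2  3  2
G_A(17) = 2.
Stack B, S = {7, 9}:
G(0) = 0
G(1) = mex{} = 0
G(2) = mex{} = 0
G(3) = mex{} = 0
G(4) = mex{} = 0
G(5) = mex{} = 0
G(6) = mex{} = 0
G(7) = mex{0} = 1
G(8) = mex{0} = 1
G_B(8) = 1.
Combined Grundy value = 2 ⊕ 1 = 3.

3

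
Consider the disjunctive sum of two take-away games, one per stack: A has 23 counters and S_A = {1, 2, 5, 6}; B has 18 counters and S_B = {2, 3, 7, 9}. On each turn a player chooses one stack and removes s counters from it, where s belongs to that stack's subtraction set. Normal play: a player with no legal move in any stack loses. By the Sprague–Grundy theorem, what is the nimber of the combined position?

Stack A, S = {1, 2, 5, 6}:
n :  0  1  2  3  4  5  6  7  8  9 10 11 12 13 14 15 16 17 18 19 20 21 22 23
G :  0  1  2  0  1  2  3  0  1  2  0  1  2  3  0  1  2  0  1  2  3  0  1  2
G_A(23) = 2.
Stack B, S = {2, 3, 7, 9}:
G(0) = 0
G(1) = mex{} = 0
G(2) = mex{0} = 1
G(3) = mex{0,0} = 1
G(4) = mex{1,0} = 2
G(5) = mex{1,1} = 0
G(6) = mex{2,1} = 0
G(7) = mex{0,2,0} = 1
G(8) = mex{0,0,0} = 1
G(9) = mex{1,0,1,0} = 2
G(10) = mex{1,1,1,0} = 2
G(11) = mex{2,1,2,1} = 0
G(12) = mex{2,2,0,1} = 3
G(13) = mex{0,2,0,2} = 1
G(14) = mex{3,0,1,0} = 2
G(15) = mex{1,3,1,0} = 2
G(16) = mex{2,1,2,1} = 0
G(17) = mex{2,2,2,1} = 0
G(18) = mex{0,2,0,2} = 1
G_B(18) = 1.
Combined Grundy value = 2 ⊕ 1 = 3.

3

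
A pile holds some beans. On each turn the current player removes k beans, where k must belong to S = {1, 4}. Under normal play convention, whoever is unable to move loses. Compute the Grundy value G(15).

0

G(0) = 0
G(1) = mex{0} = 1
G(2) = mex{1} = 0
G(3) = mex{0} = 1
G(4) = mex{1,0} = 2
G(5) = mex{2,1} = 0
G(6) = mex{0,0} = 1
G(7) = mex{1,1} = 0
G(8) = mex{0,2} = 1
G(9) = mex{1,0} = 2
G(10) = mex{2,1} = 0
G(11) = mex{0,0} = 1
G(12) = mex{1,1} = 0
G(13) = mex{0,2} = 1
G(14) = mex{1,0} = 2
G(15) = mex{2,1} = 0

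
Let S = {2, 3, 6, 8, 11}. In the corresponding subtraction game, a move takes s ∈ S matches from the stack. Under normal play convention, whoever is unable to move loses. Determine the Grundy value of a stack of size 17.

1

n :  0  1  2  3  4  5  6  7  8  9 10 11 12 13 14 15 16 17
G :  0  0  1  1  2  0  3  1  2  2  0  3  1  2  0  0  1  1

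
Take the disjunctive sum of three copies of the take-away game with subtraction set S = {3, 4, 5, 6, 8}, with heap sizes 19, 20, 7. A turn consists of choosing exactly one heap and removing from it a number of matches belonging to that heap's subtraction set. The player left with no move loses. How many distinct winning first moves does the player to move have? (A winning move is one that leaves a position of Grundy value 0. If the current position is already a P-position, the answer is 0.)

All heaps use S = {3, 4, 5, 6, 8}:
n :  0  1  2  3  4  5  6  7  8  9 10 11 12 13 14 15 16 17 18 19 20
G :  0  0  0  1  1  1  2  2  2  3  3  0  0  0  1  1  1  2  2  2  3
Heap A: G(19) = 2.
Heap B: G(20) = 3.
Heap C: G(7) = 2.
Combined Grundy value = 2 ⊕ 3 ⊕ 2 = 3.
A winning move leaves total XOR = 0, i.e. changes one component's Grundy value g to g ⊕ X where X is the current total.
Heap A: need g' = 2⊕3 = 1. Options: 19−3→G=1, 19−4→G=1, 19−5→G=1, 19−6→G=0, 19−8→G=0. Hits: 3.
Heap B: need g' = 3⊕3 = 0. Options: 20−3→G=2, 20−4→G=1, 20−5→G=1, 20−6→G=1, 20−8→G=0. Hits: 1.
Heap C: need g' = 2⊕3 = 1. Options: 7−3→G=1, 7−4→G=1, 7−5→G=0, 7−6→G=0. Hits: 2.

6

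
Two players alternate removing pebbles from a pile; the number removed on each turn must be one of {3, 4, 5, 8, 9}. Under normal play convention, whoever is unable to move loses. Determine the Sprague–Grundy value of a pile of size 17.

G(0) = 0
G(1) = mex{} = 0
G(2) = mex{} = 0
G(3) = mex{0} = 1
G(4) = mex{0,0} = 1
G(5) = mex{0,0,0} = 1
G(6) = mex{1,0,0} = 2
G(7) = mex{1,1,0} = 2
G(8) = mex{1,1,1,0} = 2
G(9) = mex{2,1,1,0,0} = 3
G(10) = mex{2,2,1,0,0} = 3
G(11) = mex{2,2,2,1,0} = 3
G(12) = mex{3,2,2,1,1} = 0
G(13) = mex{3,3,2,1,1} = 0
G(14) = mex{3,3,3,2,1} = 0
G(15) = mex{0,3,3,2,2} = 1
G(16) = mex{0,0,3,2,2} = 1
G(17) = mex{0,0,0,3,2} = 1

1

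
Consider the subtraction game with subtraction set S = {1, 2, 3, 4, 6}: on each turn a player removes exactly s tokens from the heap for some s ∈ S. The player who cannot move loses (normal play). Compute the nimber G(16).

1

n :  0  1  2  3  4  5  6  7  8  9 10 11 12 13 14 15 16
G :  0  1  2  3  4  0  1  2  3  4  0  1  2  3  4  0  1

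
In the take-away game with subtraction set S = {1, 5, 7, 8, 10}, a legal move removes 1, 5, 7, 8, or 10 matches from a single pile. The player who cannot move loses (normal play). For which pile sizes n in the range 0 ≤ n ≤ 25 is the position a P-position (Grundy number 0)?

0, 2, 4, 6, 15, 17, 19, 21

n :  0  1  2  3  4  5  6  7  8  9 10 11 12 13 14 15 16 17 18 19 20 21 22 23 24 25
G :  0  1  0  1  0  1  0  1  2  3  2  3  2  3  2  0  1  0  1  0  1  0  1  2  3  2
P-positions are exactly the n with G(n) = 0.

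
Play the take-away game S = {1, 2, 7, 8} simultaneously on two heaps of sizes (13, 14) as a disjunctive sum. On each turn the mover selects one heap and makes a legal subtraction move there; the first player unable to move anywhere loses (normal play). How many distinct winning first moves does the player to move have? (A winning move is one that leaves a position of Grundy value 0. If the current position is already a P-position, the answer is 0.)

4

All heaps use S = {1, 2, 7, 8}:
n :  0  1  2  3  4  5  6  7  8  9 10 11 12 13 14
G :  0  1  2  0  1  2  0  1  2  0  1  2  0  1  2
Heap A: G(13) = 1.
Heap B: G(14) = 2.
Combined Grundy value = 1 ⊕ 2 = 3.
A winning move leaves total XOR = 0, i.e. changes one component's Grundy value g to g ⊕ X where X is the current total.
Heap A: need g' = 1⊕3 = 2. Options: 13−1→G=0, 13−2→G=2, 13−7→G=0, 13−8→G=2. Hits: 2.
Heap B: need g' = 2⊕3 = 1. Options: 14−1→G=1, 14−2→G=0, 14−7→G=1, 14−8→G=0. Hits: 2.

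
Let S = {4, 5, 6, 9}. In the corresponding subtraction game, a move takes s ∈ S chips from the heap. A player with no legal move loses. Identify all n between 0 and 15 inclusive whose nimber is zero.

0, 1, 2, 3, 13, 14, 15

n :  0  1  2  3  4  5  6  7  8  9 10 11 12 13 14 15
G :  0  0  0  0  1  1  1  1  2  2  2  2  3  0  0  0
P-positions are exactly the n with G(n) = 0.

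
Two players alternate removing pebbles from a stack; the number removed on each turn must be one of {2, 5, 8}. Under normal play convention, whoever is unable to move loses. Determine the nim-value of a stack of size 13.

G(0) = 0
G(1) = mex{} = 0
G(2) = mex{0} = 1
G(3) = mex{0} = 1
G(4) = mex{1} = 0
G(5) = mex{1,0} = 2
G(6) = mex{0,0} = 1
G(7) = mex{2,1} = 0
G(8) = mex{1,1,0} = 2
G(9) = mex{0,0,0} = 1
G(10) = mex{2,2,1} = 0
G(11) = mex{1,1,1} = 0
G(12) = mex{0,0,0} = 1
G(13) = mex{0,2,2} = 1

1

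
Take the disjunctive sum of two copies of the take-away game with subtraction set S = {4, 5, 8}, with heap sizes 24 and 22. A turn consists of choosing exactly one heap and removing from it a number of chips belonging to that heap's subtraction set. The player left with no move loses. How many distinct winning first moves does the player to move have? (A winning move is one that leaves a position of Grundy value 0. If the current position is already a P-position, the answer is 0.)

All heaps use S = {4, 5, 8}:
G(0) = 0
G(1) = mex{} = 0
G(2) = mex{} = 0
G(3) = mex{} = 0
G(4) = mex{0} = 1
G(5) = mex{0,0} = 1
G(6) = mex{0,0} = 1
G(7) = mex{0,0} = 1
G(8) = mex{1,0,0} = 2
G(9) = mex{1,1,0} = 2
G(10) = mex{1,1,0} = 2
G(11) = mex{1,1,0} = 2
G(12) = mex{2,1,1} = 0
G(13) = mex{2,2,1} = 0
G(14) = mex{2,2,1} = 0
G(15) = mex{2,2,1} = 0
G(16) = mex{0,2,2} = 1
G(17) = mex{0,0,2} = 1
G(18) = mex{0,0,2} = 1
G(19) = mex{0,0,2} = 1
G(20) = mex{1,0,0} = 2
G(21) = mex{1,1,0} = 2
G(22) = mex{1,1,0} = 2
G(23) = mex{1,1,0} = 2
G(24) = mex{2,1,1} = 0
Heap A: G(24) = 0.
Heap B: G(22) = 2.
Combined Grundy value = 0 ⊕ 2 = 2.
A winning move leaves total XOR = 0, i.e. changes one component's Grundy value g to g ⊕ X where X is the current total.
Heap A: need g' = 0⊕2 = 2. Options: 24−4→G=2, 24−5→G=1, 24−8→G=1. Hits: 1.
Heap B: need g' = 2⊕2 = 0. Options: 22−4→G=1, 22−5→G=1, 22−8→G=0. Hits: 1.

2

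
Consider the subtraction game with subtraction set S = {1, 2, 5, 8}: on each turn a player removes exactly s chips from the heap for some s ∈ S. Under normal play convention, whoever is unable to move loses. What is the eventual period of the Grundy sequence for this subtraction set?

n :  0  1  2  3  4  5  6  7  8  9 10 11 12 13 14
G :  0  1  2  0  1  2  0  1  2  0  1  2  0  1  2
G(n+3) = G(n) holds for n = 0,…,7 (a full window of length max(S) = 8), so the sequence is purely periodic with period 3.

3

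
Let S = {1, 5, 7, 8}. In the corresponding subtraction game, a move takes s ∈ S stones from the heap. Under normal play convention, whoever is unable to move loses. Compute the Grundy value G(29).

n :  0  1  2  3  4  5  6  7  8  9 10 11 12 13 14 15 16 17 18 19 20 21 22 23 24 25 26 27 28 29
G :  0  1  0  1  0  1  0  1  2  3  2  3  2  3  2  0  1  0  1  0  1  0  1  2  3  2  3  2  3  2

2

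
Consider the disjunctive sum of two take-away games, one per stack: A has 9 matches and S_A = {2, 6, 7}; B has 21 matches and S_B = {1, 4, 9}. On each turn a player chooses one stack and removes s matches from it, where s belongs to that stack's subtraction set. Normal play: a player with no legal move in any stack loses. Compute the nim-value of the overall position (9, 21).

1

Stack A, S = {2, 6, 7}:
n : 0 1 2 3 4 5 6 7 8 9
G : 0 0 1 1 0 0 1 1 2 0
G_A(9) = 0.
Stack B, S = {1, 4, 9}:
G(0) = 0
G(1) = mex{0} = 1
G(2) = mex{1} = 0
G(3) = mex{0} = 1
G(4) = mex{1,0} = 2
G(5) = mex{2,1} = 0
G(6) = mex{0,0} = 1
G(7) = mex{1,1} = 0
G(8) = mex{0,2} = 1
G(9) = mex{1,0,0} = 2
G(10) = mex{2,1,1} = 0
G(11) = mex{0,0,0} = 1
G(12) = mex{1,1,1} = 0
G(13) = mex{0,2,2} = 1
G(14) = mex{1,0,0} = 2
G(15) = mex{2,1,1} = 0
G(16) = mex{0,0,0} = 1
G(17) = mex{1,1,1} = 0
G(18) = mex{0,2,2} = 1
G(19) = mex{1,0,0} = 2
G(20) = mex{2,1,1} = 0
G(21) = mex{0,0,0} = 1
G_B(21) = 1.
Combined Grundy value = 0 ⊕ 1 = 1.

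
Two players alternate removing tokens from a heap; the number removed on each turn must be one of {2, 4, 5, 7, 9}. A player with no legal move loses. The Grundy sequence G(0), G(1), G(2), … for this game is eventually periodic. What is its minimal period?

G(0) = 0
G(1) = mex{} = 0
G(2) = mex{0} = 1
G(3) = mex{0} = 1
G(4) = mex{1,0} = 2
G(5) = mex{1,0,0} = 2
G(6) = mex{2,1,0} = 3
G(7) = mex{2,1,1,0} = 3
G(8) = mex{3,2,1,0} = 4
G(9) = mex{3,2,2,1,0} = 4
G(10) = mex{4,3,2,1,0} = 5
G(11) = mex{4,3,3,2,1} = 0
G(12) = mex{5,4,3,2,1} = 0
G(13) = mex{0,4,4,3,2} = 1
G(14) = mex{0,5,4,3,2} = 1
G(15) = mex{1,0,5,4,3} = 2
G(16) = mex{1,0,0,4,3} = 2
G(17) = mex{2,1,0,5,4} = 3
G(18) = mex{2,1,1,0,4} = 3
G(19) = mex{3,2,1,0,5} = 4
G(20) = mex{3,2,2,1,0} = 4
G(21) = mex{4,3,2,1,0} = 5
G(22) = mex{4,3,3,2,1} = 0
G(23) = mex{5,4,3,2,1} = 0
G(n+11) = G(n) holds for n = 0,…,8 (a full window of length max(S) = 9), so the sequence is purely periodic with period 11.

11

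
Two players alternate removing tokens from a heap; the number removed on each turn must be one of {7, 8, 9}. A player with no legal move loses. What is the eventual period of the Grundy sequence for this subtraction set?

G(0) = 0
G(1) = mex{} = 0
G(2) = mex{} = 0
G(3) = mex{} = 0
G(4) = mex{} = 0
G(5) = mex{} = 0
G(6) = mex{} = 0
G(7) = mex{0} = 1
G(8) = mex{0,0} = 1
G(9) = mex{0,0,0} = 1
G(10) = mex{0,0,0} = 1
G(11) = mex{0,0,0} = 1
G(12) = mex{0,0,0} = 1
G(13) = mex{0,0,0} = 1
G(14) = mex{1,0,0} = 2
G(15) = mex{1,1,0} = 2
G(16) = mex{1,1,1} = 0
G(17) = mex{1,1,1} = 0
G(18) = mex{1,1,1} = 0
G(19) = mex{1,1,1} = 0
G(20) = mex{1,1,1} = 0
G(21) = mex{2,1,1} = 0
G(22) = mex{2,2,1} = 0
G(23) = mex{0,2,2} = 1
G(24) = mex{0,0,2} = 1
G(25) = mex{0,0,0} = 1
G(26) = mex{0,0,0} = 1
G(27) = mex{0,0,0} = 1
G(28) = mex{0,0,0} = 1
G(29) = mex{0,0,0} = 1
G(30) = mex{1,0,0} = 2
G(31) = mex{1,1,0} = 2
G(32) = mex{1,1,1} = 0
G(33) = mex{1,1,1} = 0
G(n+16) = G(n) holds for n = 0,…,8 (a full window of length max(S) = 9), so the sequence is purely periodic with period 16.

16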